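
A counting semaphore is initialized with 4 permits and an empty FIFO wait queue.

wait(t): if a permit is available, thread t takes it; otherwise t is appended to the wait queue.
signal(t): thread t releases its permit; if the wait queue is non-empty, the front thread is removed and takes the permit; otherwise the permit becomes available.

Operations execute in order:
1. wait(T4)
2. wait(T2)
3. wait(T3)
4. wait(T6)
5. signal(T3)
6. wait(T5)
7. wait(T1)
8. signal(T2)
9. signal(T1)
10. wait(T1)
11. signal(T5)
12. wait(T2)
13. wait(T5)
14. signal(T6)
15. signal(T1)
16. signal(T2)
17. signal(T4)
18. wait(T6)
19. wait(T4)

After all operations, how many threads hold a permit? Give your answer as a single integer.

Step 1: wait(T4) -> count=3 queue=[] holders={T4}
Step 2: wait(T2) -> count=2 queue=[] holders={T2,T4}
Step 3: wait(T3) -> count=1 queue=[] holders={T2,T3,T4}
Step 4: wait(T6) -> count=0 queue=[] holders={T2,T3,T4,T6}
Step 5: signal(T3) -> count=1 queue=[] holders={T2,T4,T6}
Step 6: wait(T5) -> count=0 queue=[] holders={T2,T4,T5,T6}
Step 7: wait(T1) -> count=0 queue=[T1] holders={T2,T4,T5,T6}
Step 8: signal(T2) -> count=0 queue=[] holders={T1,T4,T5,T6}
Step 9: signal(T1) -> count=1 queue=[] holders={T4,T5,T6}
Step 10: wait(T1) -> count=0 queue=[] holders={T1,T4,T5,T6}
Step 11: signal(T5) -> count=1 queue=[] holders={T1,T4,T6}
Step 12: wait(T2) -> count=0 queue=[] holders={T1,T2,T4,T6}
Step 13: wait(T5) -> count=0 queue=[T5] holders={T1,T2,T4,T6}
Step 14: signal(T6) -> count=0 queue=[] holders={T1,T2,T4,T5}
Step 15: signal(T1) -> count=1 queue=[] holders={T2,T4,T5}
Step 16: signal(T2) -> count=2 queue=[] holders={T4,T5}
Step 17: signal(T4) -> count=3 queue=[] holders={T5}
Step 18: wait(T6) -> count=2 queue=[] holders={T5,T6}
Step 19: wait(T4) -> count=1 queue=[] holders={T4,T5,T6}
Final holders: {T4,T5,T6} -> 3 thread(s)

Answer: 3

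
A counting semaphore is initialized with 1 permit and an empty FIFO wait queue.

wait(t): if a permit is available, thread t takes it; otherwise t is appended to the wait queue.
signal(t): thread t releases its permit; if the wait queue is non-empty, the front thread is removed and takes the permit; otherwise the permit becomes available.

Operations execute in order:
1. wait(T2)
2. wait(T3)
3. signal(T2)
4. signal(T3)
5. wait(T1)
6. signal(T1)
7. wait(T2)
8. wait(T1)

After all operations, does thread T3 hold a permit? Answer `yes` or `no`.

Answer: no

Derivation:
Step 1: wait(T2) -> count=0 queue=[] holders={T2}
Step 2: wait(T3) -> count=0 queue=[T3] holders={T2}
Step 3: signal(T2) -> count=0 queue=[] holders={T3}
Step 4: signal(T3) -> count=1 queue=[] holders={none}
Step 5: wait(T1) -> count=0 queue=[] holders={T1}
Step 6: signal(T1) -> count=1 queue=[] holders={none}
Step 7: wait(T2) -> count=0 queue=[] holders={T2}
Step 8: wait(T1) -> count=0 queue=[T1] holders={T2}
Final holders: {T2} -> T3 not in holders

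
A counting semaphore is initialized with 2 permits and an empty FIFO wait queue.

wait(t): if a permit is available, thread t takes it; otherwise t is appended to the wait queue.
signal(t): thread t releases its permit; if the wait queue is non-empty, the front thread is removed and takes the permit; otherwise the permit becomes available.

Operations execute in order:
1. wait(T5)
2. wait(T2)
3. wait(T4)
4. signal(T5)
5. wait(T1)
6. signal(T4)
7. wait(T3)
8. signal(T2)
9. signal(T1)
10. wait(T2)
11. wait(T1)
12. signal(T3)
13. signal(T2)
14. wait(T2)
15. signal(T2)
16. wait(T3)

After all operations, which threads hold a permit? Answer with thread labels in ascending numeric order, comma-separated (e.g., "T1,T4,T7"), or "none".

Step 1: wait(T5) -> count=1 queue=[] holders={T5}
Step 2: wait(T2) -> count=0 queue=[] holders={T2,T5}
Step 3: wait(T4) -> count=0 queue=[T4] holders={T2,T5}
Step 4: signal(T5) -> count=0 queue=[] holders={T2,T4}
Step 5: wait(T1) -> count=0 queue=[T1] holders={T2,T4}
Step 6: signal(T4) -> count=0 queue=[] holders={T1,T2}
Step 7: wait(T3) -> count=0 queue=[T3] holders={T1,T2}
Step 8: signal(T2) -> count=0 queue=[] holders={T1,T3}
Step 9: signal(T1) -> count=1 queue=[] holders={T3}
Step 10: wait(T2) -> count=0 queue=[] holders={T2,T3}
Step 11: wait(T1) -> count=0 queue=[T1] holders={T2,T3}
Step 12: signal(T3) -> count=0 queue=[] holders={T1,T2}
Step 13: signal(T2) -> count=1 queue=[] holders={T1}
Step 14: wait(T2) -> count=0 queue=[] holders={T1,T2}
Step 15: signal(T2) -> count=1 queue=[] holders={T1}
Step 16: wait(T3) -> count=0 queue=[] holders={T1,T3}
Final holders: T1,T3

Answer: T1,T3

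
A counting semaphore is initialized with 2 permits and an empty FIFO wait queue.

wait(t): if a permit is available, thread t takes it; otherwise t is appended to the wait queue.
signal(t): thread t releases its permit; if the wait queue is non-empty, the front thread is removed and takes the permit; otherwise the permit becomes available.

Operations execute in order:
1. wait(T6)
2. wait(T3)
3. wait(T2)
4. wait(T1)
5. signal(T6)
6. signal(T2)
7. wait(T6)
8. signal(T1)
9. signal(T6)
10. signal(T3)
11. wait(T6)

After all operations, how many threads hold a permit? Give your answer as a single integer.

Answer: 1

Derivation:
Step 1: wait(T6) -> count=1 queue=[] holders={T6}
Step 2: wait(T3) -> count=0 queue=[] holders={T3,T6}
Step 3: wait(T2) -> count=0 queue=[T2] holders={T3,T6}
Step 4: wait(T1) -> count=0 queue=[T2,T1] holders={T3,T6}
Step 5: signal(T6) -> count=0 queue=[T1] holders={T2,T3}
Step 6: signal(T2) -> count=0 queue=[] holders={T1,T3}
Step 7: wait(T6) -> count=0 queue=[T6] holders={T1,T3}
Step 8: signal(T1) -> count=0 queue=[] holders={T3,T6}
Step 9: signal(T6) -> count=1 queue=[] holders={T3}
Step 10: signal(T3) -> count=2 queue=[] holders={none}
Step 11: wait(T6) -> count=1 queue=[] holders={T6}
Final holders: {T6} -> 1 thread(s)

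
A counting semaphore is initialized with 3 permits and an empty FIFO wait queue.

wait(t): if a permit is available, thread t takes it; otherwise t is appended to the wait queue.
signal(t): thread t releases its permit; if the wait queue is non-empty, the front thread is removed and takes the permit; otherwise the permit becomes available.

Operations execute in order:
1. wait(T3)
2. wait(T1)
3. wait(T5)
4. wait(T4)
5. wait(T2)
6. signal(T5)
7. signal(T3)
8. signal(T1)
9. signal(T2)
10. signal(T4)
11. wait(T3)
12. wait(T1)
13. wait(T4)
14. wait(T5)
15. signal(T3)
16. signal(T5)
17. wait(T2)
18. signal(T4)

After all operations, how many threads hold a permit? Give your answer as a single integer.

Step 1: wait(T3) -> count=2 queue=[] holders={T3}
Step 2: wait(T1) -> count=1 queue=[] holders={T1,T3}
Step 3: wait(T5) -> count=0 queue=[] holders={T1,T3,T5}
Step 4: wait(T4) -> count=0 queue=[T4] holders={T1,T3,T5}
Step 5: wait(T2) -> count=0 queue=[T4,T2] holders={T1,T3,T5}
Step 6: signal(T5) -> count=0 queue=[T2] holders={T1,T3,T4}
Step 7: signal(T3) -> count=0 queue=[] holders={T1,T2,T4}
Step 8: signal(T1) -> count=1 queue=[] holders={T2,T4}
Step 9: signal(T2) -> count=2 queue=[] holders={T4}
Step 10: signal(T4) -> count=3 queue=[] holders={none}
Step 11: wait(T3) -> count=2 queue=[] holders={T3}
Step 12: wait(T1) -> count=1 queue=[] holders={T1,T3}
Step 13: wait(T4) -> count=0 queue=[] holders={T1,T3,T4}
Step 14: wait(T5) -> count=0 queue=[T5] holders={T1,T3,T4}
Step 15: signal(T3) -> count=0 queue=[] holders={T1,T4,T5}
Step 16: signal(T5) -> count=1 queue=[] holders={T1,T4}
Step 17: wait(T2) -> count=0 queue=[] holders={T1,T2,T4}
Step 18: signal(T4) -> count=1 queue=[] holders={T1,T2}
Final holders: {T1,T2} -> 2 thread(s)

Answer: 2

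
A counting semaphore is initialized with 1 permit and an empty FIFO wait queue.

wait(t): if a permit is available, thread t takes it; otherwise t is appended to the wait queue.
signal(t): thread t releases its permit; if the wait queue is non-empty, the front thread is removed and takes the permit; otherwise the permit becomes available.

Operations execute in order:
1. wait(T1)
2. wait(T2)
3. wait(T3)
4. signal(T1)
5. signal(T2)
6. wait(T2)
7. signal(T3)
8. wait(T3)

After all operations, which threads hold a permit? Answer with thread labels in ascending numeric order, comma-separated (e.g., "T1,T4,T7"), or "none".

Step 1: wait(T1) -> count=0 queue=[] holders={T1}
Step 2: wait(T2) -> count=0 queue=[T2] holders={T1}
Step 3: wait(T3) -> count=0 queue=[T2,T3] holders={T1}
Step 4: signal(T1) -> count=0 queue=[T3] holders={T2}
Step 5: signal(T2) -> count=0 queue=[] holders={T3}
Step 6: wait(T2) -> count=0 queue=[T2] holders={T3}
Step 7: signal(T3) -> count=0 queue=[] holders={T2}
Step 8: wait(T3) -> count=0 queue=[T3] holders={T2}
Final holders: T2

Answer: T2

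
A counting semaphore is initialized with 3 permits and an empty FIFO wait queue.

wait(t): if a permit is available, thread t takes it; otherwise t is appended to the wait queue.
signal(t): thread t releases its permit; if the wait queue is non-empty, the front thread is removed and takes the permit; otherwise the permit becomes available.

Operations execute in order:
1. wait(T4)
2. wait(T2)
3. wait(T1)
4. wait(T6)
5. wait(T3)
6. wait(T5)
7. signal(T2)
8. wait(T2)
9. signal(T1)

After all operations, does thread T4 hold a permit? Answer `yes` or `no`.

Answer: yes

Derivation:
Step 1: wait(T4) -> count=2 queue=[] holders={T4}
Step 2: wait(T2) -> count=1 queue=[] holders={T2,T4}
Step 3: wait(T1) -> count=0 queue=[] holders={T1,T2,T4}
Step 4: wait(T6) -> count=0 queue=[T6] holders={T1,T2,T4}
Step 5: wait(T3) -> count=0 queue=[T6,T3] holders={T1,T2,T4}
Step 6: wait(T5) -> count=0 queue=[T6,T3,T5] holders={T1,T2,T4}
Step 7: signal(T2) -> count=0 queue=[T3,T5] holders={T1,T4,T6}
Step 8: wait(T2) -> count=0 queue=[T3,T5,T2] holders={T1,T4,T6}
Step 9: signal(T1) -> count=0 queue=[T5,T2] holders={T3,T4,T6}
Final holders: {T3,T4,T6} -> T4 in holders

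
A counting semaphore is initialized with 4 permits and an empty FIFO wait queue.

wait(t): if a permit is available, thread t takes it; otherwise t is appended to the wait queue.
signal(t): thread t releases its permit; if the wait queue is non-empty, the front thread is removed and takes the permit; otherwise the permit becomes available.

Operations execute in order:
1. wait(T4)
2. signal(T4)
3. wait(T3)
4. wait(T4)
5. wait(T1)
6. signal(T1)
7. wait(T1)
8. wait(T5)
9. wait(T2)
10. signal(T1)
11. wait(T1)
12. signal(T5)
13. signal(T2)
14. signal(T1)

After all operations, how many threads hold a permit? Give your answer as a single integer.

Step 1: wait(T4) -> count=3 queue=[] holders={T4}
Step 2: signal(T4) -> count=4 queue=[] holders={none}
Step 3: wait(T3) -> count=3 queue=[] holders={T3}
Step 4: wait(T4) -> count=2 queue=[] holders={T3,T4}
Step 5: wait(T1) -> count=1 queue=[] holders={T1,T3,T4}
Step 6: signal(T1) -> count=2 queue=[] holders={T3,T4}
Step 7: wait(T1) -> count=1 queue=[] holders={T1,T3,T4}
Step 8: wait(T5) -> count=0 queue=[] holders={T1,T3,T4,T5}
Step 9: wait(T2) -> count=0 queue=[T2] holders={T1,T3,T4,T5}
Step 10: signal(T1) -> count=0 queue=[] holders={T2,T3,T4,T5}
Step 11: wait(T1) -> count=0 queue=[T1] holders={T2,T3,T4,T5}
Step 12: signal(T5) -> count=0 queue=[] holders={T1,T2,T3,T4}
Step 13: signal(T2) -> count=1 queue=[] holders={T1,T3,T4}
Step 14: signal(T1) -> count=2 queue=[] holders={T3,T4}
Final holders: {T3,T4} -> 2 thread(s)

Answer: 2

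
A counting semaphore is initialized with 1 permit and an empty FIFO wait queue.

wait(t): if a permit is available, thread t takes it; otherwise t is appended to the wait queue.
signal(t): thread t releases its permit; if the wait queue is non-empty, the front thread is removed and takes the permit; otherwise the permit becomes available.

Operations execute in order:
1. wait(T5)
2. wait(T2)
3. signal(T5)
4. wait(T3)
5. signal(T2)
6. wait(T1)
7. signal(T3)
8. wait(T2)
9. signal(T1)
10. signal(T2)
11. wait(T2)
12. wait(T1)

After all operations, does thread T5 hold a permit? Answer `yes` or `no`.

Answer: no

Derivation:
Step 1: wait(T5) -> count=0 queue=[] holders={T5}
Step 2: wait(T2) -> count=0 queue=[T2] holders={T5}
Step 3: signal(T5) -> count=0 queue=[] holders={T2}
Step 4: wait(T3) -> count=0 queue=[T3] holders={T2}
Step 5: signal(T2) -> count=0 queue=[] holders={T3}
Step 6: wait(T1) -> count=0 queue=[T1] holders={T3}
Step 7: signal(T3) -> count=0 queue=[] holders={T1}
Step 8: wait(T2) -> count=0 queue=[T2] holders={T1}
Step 9: signal(T1) -> count=0 queue=[] holders={T2}
Step 10: signal(T2) -> count=1 queue=[] holders={none}
Step 11: wait(T2) -> count=0 queue=[] holders={T2}
Step 12: wait(T1) -> count=0 queue=[T1] holders={T2}
Final holders: {T2} -> T5 not in holders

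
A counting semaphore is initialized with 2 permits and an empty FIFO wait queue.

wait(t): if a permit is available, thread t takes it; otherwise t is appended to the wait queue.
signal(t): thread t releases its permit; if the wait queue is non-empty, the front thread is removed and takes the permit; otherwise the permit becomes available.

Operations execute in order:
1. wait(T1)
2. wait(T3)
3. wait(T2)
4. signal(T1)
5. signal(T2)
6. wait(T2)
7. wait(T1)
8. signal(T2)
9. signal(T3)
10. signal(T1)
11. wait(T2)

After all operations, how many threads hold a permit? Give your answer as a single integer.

Answer: 1

Derivation:
Step 1: wait(T1) -> count=1 queue=[] holders={T1}
Step 2: wait(T3) -> count=0 queue=[] holders={T1,T3}
Step 3: wait(T2) -> count=0 queue=[T2] holders={T1,T3}
Step 4: signal(T1) -> count=0 queue=[] holders={T2,T3}
Step 5: signal(T2) -> count=1 queue=[] holders={T3}
Step 6: wait(T2) -> count=0 queue=[] holders={T2,T3}
Step 7: wait(T1) -> count=0 queue=[T1] holders={T2,T3}
Step 8: signal(T2) -> count=0 queue=[] holders={T1,T3}
Step 9: signal(T3) -> count=1 queue=[] holders={T1}
Step 10: signal(T1) -> count=2 queue=[] holders={none}
Step 11: wait(T2) -> count=1 queue=[] holders={T2}
Final holders: {T2} -> 1 thread(s)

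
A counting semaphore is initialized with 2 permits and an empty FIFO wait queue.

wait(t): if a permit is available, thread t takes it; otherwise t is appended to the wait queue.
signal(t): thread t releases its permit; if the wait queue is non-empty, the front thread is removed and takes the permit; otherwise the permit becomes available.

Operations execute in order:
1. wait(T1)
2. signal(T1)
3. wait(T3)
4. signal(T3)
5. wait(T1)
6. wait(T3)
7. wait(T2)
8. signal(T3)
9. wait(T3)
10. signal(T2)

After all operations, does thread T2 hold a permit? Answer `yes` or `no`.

Step 1: wait(T1) -> count=1 queue=[] holders={T1}
Step 2: signal(T1) -> count=2 queue=[] holders={none}
Step 3: wait(T3) -> count=1 queue=[] holders={T3}
Step 4: signal(T3) -> count=2 queue=[] holders={none}
Step 5: wait(T1) -> count=1 queue=[] holders={T1}
Step 6: wait(T3) -> count=0 queue=[] holders={T1,T3}
Step 7: wait(T2) -> count=0 queue=[T2] holders={T1,T3}
Step 8: signal(T3) -> count=0 queue=[] holders={T1,T2}
Step 9: wait(T3) -> count=0 queue=[T3] holders={T1,T2}
Step 10: signal(T2) -> count=0 queue=[] holders={T1,T3}
Final holders: {T1,T3} -> T2 not in holders

Answer: no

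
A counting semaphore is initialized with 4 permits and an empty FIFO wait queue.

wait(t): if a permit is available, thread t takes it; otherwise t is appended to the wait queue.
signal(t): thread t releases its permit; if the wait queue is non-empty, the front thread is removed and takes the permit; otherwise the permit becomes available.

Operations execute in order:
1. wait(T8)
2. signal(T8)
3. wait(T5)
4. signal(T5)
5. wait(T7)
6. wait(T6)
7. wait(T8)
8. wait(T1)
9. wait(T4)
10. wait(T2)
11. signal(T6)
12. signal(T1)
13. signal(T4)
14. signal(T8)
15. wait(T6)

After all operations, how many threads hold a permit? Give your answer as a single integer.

Step 1: wait(T8) -> count=3 queue=[] holders={T8}
Step 2: signal(T8) -> count=4 queue=[] holders={none}
Step 3: wait(T5) -> count=3 queue=[] holders={T5}
Step 4: signal(T5) -> count=4 queue=[] holders={none}
Step 5: wait(T7) -> count=3 queue=[] holders={T7}
Step 6: wait(T6) -> count=2 queue=[] holders={T6,T7}
Step 7: wait(T8) -> count=1 queue=[] holders={T6,T7,T8}
Step 8: wait(T1) -> count=0 queue=[] holders={T1,T6,T7,T8}
Step 9: wait(T4) -> count=0 queue=[T4] holders={T1,T6,T7,T8}
Step 10: wait(T2) -> count=0 queue=[T4,T2] holders={T1,T6,T7,T8}
Step 11: signal(T6) -> count=0 queue=[T2] holders={T1,T4,T7,T8}
Step 12: signal(T1) -> count=0 queue=[] holders={T2,T4,T7,T8}
Step 13: signal(T4) -> count=1 queue=[] holders={T2,T7,T8}
Step 14: signal(T8) -> count=2 queue=[] holders={T2,T7}
Step 15: wait(T6) -> count=1 queue=[] holders={T2,T6,T7}
Final holders: {T2,T6,T7} -> 3 thread(s)

Answer: 3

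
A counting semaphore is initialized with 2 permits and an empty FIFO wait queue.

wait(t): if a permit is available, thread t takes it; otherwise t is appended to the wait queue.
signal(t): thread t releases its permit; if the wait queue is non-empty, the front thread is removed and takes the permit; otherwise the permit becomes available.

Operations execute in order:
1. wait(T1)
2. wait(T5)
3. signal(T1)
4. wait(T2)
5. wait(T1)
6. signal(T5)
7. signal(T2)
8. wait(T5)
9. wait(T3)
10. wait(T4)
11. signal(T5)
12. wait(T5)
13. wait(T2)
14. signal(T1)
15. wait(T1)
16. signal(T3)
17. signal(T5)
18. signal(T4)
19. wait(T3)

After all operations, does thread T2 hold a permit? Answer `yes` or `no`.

Answer: yes

Derivation:
Step 1: wait(T1) -> count=1 queue=[] holders={T1}
Step 2: wait(T5) -> count=0 queue=[] holders={T1,T5}
Step 3: signal(T1) -> count=1 queue=[] holders={T5}
Step 4: wait(T2) -> count=0 queue=[] holders={T2,T5}
Step 5: wait(T1) -> count=0 queue=[T1] holders={T2,T5}
Step 6: signal(T5) -> count=0 queue=[] holders={T1,T2}
Step 7: signal(T2) -> count=1 queue=[] holders={T1}
Step 8: wait(T5) -> count=0 queue=[] holders={T1,T5}
Step 9: wait(T3) -> count=0 queue=[T3] holders={T1,T5}
Step 10: wait(T4) -> count=0 queue=[T3,T4] holders={T1,T5}
Step 11: signal(T5) -> count=0 queue=[T4] holders={T1,T3}
Step 12: wait(T5) -> count=0 queue=[T4,T5] holders={T1,T3}
Step 13: wait(T2) -> count=0 queue=[T4,T5,T2] holders={T1,T3}
Step 14: signal(T1) -> count=0 queue=[T5,T2] holders={T3,T4}
Step 15: wait(T1) -> count=0 queue=[T5,T2,T1] holders={T3,T4}
Step 16: signal(T3) -> count=0 queue=[T2,T1] holders={T4,T5}
Step 17: signal(T5) -> count=0 queue=[T1] holders={T2,T4}
Step 18: signal(T4) -> count=0 queue=[] holders={T1,T2}
Step 19: wait(T3) -> count=0 queue=[T3] holders={T1,T2}
Final holders: {T1,T2} -> T2 in holders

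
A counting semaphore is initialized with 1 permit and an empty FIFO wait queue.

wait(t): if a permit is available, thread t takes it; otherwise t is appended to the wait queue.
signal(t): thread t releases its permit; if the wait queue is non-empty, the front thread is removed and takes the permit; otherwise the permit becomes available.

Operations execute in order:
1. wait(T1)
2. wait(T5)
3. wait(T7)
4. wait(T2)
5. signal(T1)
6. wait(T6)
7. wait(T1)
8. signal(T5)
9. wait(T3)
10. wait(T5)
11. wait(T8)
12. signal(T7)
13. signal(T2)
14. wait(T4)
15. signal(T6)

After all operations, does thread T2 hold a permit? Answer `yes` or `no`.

Answer: no

Derivation:
Step 1: wait(T1) -> count=0 queue=[] holders={T1}
Step 2: wait(T5) -> count=0 queue=[T5] holders={T1}
Step 3: wait(T7) -> count=0 queue=[T5,T7] holders={T1}
Step 4: wait(T2) -> count=0 queue=[T5,T7,T2] holders={T1}
Step 5: signal(T1) -> count=0 queue=[T7,T2] holders={T5}
Step 6: wait(T6) -> count=0 queue=[T7,T2,T6] holders={T5}
Step 7: wait(T1) -> count=0 queue=[T7,T2,T6,T1] holders={T5}
Step 8: signal(T5) -> count=0 queue=[T2,T6,T1] holders={T7}
Step 9: wait(T3) -> count=0 queue=[T2,T6,T1,T3] holders={T7}
Step 10: wait(T5) -> count=0 queue=[T2,T6,T1,T3,T5] holders={T7}
Step 11: wait(T8) -> count=0 queue=[T2,T6,T1,T3,T5,T8] holders={T7}
Step 12: signal(T7) -> count=0 queue=[T6,T1,T3,T5,T8] holders={T2}
Step 13: signal(T2) -> count=0 queue=[T1,T3,T5,T8] holders={T6}
Step 14: wait(T4) -> count=0 queue=[T1,T3,T5,T8,T4] holders={T6}
Step 15: signal(T6) -> count=0 queue=[T3,T5,T8,T4] holders={T1}
Final holders: {T1} -> T2 not in holders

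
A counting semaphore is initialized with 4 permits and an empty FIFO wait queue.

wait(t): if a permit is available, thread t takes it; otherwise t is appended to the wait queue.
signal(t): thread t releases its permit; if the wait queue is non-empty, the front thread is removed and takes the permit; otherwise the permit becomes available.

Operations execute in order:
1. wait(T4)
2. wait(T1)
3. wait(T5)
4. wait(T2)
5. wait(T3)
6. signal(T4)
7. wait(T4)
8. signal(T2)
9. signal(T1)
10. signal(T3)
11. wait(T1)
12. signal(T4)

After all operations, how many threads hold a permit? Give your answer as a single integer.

Step 1: wait(T4) -> count=3 queue=[] holders={T4}
Step 2: wait(T1) -> count=2 queue=[] holders={T1,T4}
Step 3: wait(T5) -> count=1 queue=[] holders={T1,T4,T5}
Step 4: wait(T2) -> count=0 queue=[] holders={T1,T2,T4,T5}
Step 5: wait(T3) -> count=0 queue=[T3] holders={T1,T2,T4,T5}
Step 6: signal(T4) -> count=0 queue=[] holders={T1,T2,T3,T5}
Step 7: wait(T4) -> count=0 queue=[T4] holders={T1,T2,T3,T5}
Step 8: signal(T2) -> count=0 queue=[] holders={T1,T3,T4,T5}
Step 9: signal(T1) -> count=1 queue=[] holders={T3,T4,T5}
Step 10: signal(T3) -> count=2 queue=[] holders={T4,T5}
Step 11: wait(T1) -> count=1 queue=[] holders={T1,T4,T5}
Step 12: signal(T4) -> count=2 queue=[] holders={T1,T5}
Final holders: {T1,T5} -> 2 thread(s)

Answer: 2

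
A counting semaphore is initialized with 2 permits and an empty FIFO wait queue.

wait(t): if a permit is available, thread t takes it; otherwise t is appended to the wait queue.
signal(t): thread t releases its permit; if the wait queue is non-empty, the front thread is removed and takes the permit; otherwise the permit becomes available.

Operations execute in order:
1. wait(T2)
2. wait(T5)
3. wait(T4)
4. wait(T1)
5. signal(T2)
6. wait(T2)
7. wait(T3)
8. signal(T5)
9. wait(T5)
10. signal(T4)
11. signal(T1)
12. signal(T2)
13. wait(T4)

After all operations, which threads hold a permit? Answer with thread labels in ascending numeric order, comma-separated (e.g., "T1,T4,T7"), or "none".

Step 1: wait(T2) -> count=1 queue=[] holders={T2}
Step 2: wait(T5) -> count=0 queue=[] holders={T2,T5}
Step 3: wait(T4) -> count=0 queue=[T4] holders={T2,T5}
Step 4: wait(T1) -> count=0 queue=[T4,T1] holders={T2,T5}
Step 5: signal(T2) -> count=0 queue=[T1] holders={T4,T5}
Step 6: wait(T2) -> count=0 queue=[T1,T2] holders={T4,T5}
Step 7: wait(T3) -> count=0 queue=[T1,T2,T3] holders={T4,T5}
Step 8: signal(T5) -> count=0 queue=[T2,T3] holders={T1,T4}
Step 9: wait(T5) -> count=0 queue=[T2,T3,T5] holders={T1,T4}
Step 10: signal(T4) -> count=0 queue=[T3,T5] holders={T1,T2}
Step 11: signal(T1) -> count=0 queue=[T5] holders={T2,T3}
Step 12: signal(T2) -> count=0 queue=[] holders={T3,T5}
Step 13: wait(T4) -> count=0 queue=[T4] holders={T3,T5}
Final holders: T3,T5

Answer: T3,T5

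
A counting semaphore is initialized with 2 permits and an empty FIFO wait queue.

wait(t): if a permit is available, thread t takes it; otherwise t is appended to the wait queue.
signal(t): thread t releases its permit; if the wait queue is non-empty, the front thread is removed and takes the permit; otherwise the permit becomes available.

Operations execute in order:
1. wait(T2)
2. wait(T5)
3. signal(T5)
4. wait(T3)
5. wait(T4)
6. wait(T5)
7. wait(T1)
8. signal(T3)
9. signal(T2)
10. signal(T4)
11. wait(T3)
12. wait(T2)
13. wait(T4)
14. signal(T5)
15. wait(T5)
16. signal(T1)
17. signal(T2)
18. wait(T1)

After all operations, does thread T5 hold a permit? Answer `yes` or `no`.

Answer: no

Derivation:
Step 1: wait(T2) -> count=1 queue=[] holders={T2}
Step 2: wait(T5) -> count=0 queue=[] holders={T2,T5}
Step 3: signal(T5) -> count=1 queue=[] holders={T2}
Step 4: wait(T3) -> count=0 queue=[] holders={T2,T3}
Step 5: wait(T4) -> count=0 queue=[T4] holders={T2,T3}
Step 6: wait(T5) -> count=0 queue=[T4,T5] holders={T2,T3}
Step 7: wait(T1) -> count=0 queue=[T4,T5,T1] holders={T2,T3}
Step 8: signal(T3) -> count=0 queue=[T5,T1] holders={T2,T4}
Step 9: signal(T2) -> count=0 queue=[T1] holders={T4,T5}
Step 10: signal(T4) -> count=0 queue=[] holders={T1,T5}
Step 11: wait(T3) -> count=0 queue=[T3] holders={T1,T5}
Step 12: wait(T2) -> count=0 queue=[T3,T2] holders={T1,T5}
Step 13: wait(T4) -> count=0 queue=[T3,T2,T4] holders={T1,T5}
Step 14: signal(T5) -> count=0 queue=[T2,T4] holders={T1,T3}
Step 15: wait(T5) -> count=0 queue=[T2,T4,T5] holders={T1,T3}
Step 16: signal(T1) -> count=0 queue=[T4,T5] holders={T2,T3}
Step 17: signal(T2) -> count=0 queue=[T5] holders={T3,T4}
Step 18: wait(T1) -> count=0 queue=[T5,T1] holders={T3,T4}
Final holders: {T3,T4} -> T5 not in holders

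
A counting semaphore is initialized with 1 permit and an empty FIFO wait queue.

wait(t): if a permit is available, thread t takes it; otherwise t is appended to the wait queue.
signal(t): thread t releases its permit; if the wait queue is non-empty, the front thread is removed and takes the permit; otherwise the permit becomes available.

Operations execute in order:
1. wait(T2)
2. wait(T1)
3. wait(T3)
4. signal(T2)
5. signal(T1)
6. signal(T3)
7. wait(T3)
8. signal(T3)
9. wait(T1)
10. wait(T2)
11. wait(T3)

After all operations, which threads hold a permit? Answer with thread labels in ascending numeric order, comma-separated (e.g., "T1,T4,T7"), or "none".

Answer: T1

Derivation:
Step 1: wait(T2) -> count=0 queue=[] holders={T2}
Step 2: wait(T1) -> count=0 queue=[T1] holders={T2}
Step 3: wait(T3) -> count=0 queue=[T1,T3] holders={T2}
Step 4: signal(T2) -> count=0 queue=[T3] holders={T1}
Step 5: signal(T1) -> count=0 queue=[] holders={T3}
Step 6: signal(T3) -> count=1 queue=[] holders={none}
Step 7: wait(T3) -> count=0 queue=[] holders={T3}
Step 8: signal(T3) -> count=1 queue=[] holders={none}
Step 9: wait(T1) -> count=0 queue=[] holders={T1}
Step 10: wait(T2) -> count=0 queue=[T2] holders={T1}
Step 11: wait(T3) -> count=0 queue=[T2,T3] holders={T1}
Final holders: T1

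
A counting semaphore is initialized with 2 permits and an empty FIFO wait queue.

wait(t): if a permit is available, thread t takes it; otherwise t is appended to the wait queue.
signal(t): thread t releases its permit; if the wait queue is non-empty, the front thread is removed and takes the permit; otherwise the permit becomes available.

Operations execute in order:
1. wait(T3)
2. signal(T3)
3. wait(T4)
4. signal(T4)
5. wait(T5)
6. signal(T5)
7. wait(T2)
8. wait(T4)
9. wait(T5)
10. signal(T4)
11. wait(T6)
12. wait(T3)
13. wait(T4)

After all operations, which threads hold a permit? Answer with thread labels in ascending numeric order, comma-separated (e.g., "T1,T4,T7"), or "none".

Step 1: wait(T3) -> count=1 queue=[] holders={T3}
Step 2: signal(T3) -> count=2 queue=[] holders={none}
Step 3: wait(T4) -> count=1 queue=[] holders={T4}
Step 4: signal(T4) -> count=2 queue=[] holders={none}
Step 5: wait(T5) -> count=1 queue=[] holders={T5}
Step 6: signal(T5) -> count=2 queue=[] holders={none}
Step 7: wait(T2) -> count=1 queue=[] holders={T2}
Step 8: wait(T4) -> count=0 queue=[] holders={T2,T4}
Step 9: wait(T5) -> count=0 queue=[T5] holders={T2,T4}
Step 10: signal(T4) -> count=0 queue=[] holders={T2,T5}
Step 11: wait(T6) -> count=0 queue=[T6] holders={T2,T5}
Step 12: wait(T3) -> count=0 queue=[T6,T3] holders={T2,T5}
Step 13: wait(T4) -> count=0 queue=[T6,T3,T4] holders={T2,T5}
Final holders: T2,T5

Answer: T2,T5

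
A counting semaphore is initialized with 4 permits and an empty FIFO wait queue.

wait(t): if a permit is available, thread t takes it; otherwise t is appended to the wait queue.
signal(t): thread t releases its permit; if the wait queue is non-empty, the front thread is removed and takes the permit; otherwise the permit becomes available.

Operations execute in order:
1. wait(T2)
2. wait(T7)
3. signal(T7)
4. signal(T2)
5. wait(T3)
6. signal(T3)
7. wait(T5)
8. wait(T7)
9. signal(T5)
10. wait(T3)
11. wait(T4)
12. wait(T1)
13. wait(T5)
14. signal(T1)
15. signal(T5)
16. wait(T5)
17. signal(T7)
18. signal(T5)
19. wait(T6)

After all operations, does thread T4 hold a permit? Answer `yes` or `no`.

Answer: yes

Derivation:
Step 1: wait(T2) -> count=3 queue=[] holders={T2}
Step 2: wait(T7) -> count=2 queue=[] holders={T2,T7}
Step 3: signal(T7) -> count=3 queue=[] holders={T2}
Step 4: signal(T2) -> count=4 queue=[] holders={none}
Step 5: wait(T3) -> count=3 queue=[] holders={T3}
Step 6: signal(T3) -> count=4 queue=[] holders={none}
Step 7: wait(T5) -> count=3 queue=[] holders={T5}
Step 8: wait(T7) -> count=2 queue=[] holders={T5,T7}
Step 9: signal(T5) -> count=3 queue=[] holders={T7}
Step 10: wait(T3) -> count=2 queue=[] holders={T3,T7}
Step 11: wait(T4) -> count=1 queue=[] holders={T3,T4,T7}
Step 12: wait(T1) -> count=0 queue=[] holders={T1,T3,T4,T7}
Step 13: wait(T5) -> count=0 queue=[T5] holders={T1,T3,T4,T7}
Step 14: signal(T1) -> count=0 queue=[] holders={T3,T4,T5,T7}
Step 15: signal(T5) -> count=1 queue=[] holders={T3,T4,T7}
Step 16: wait(T5) -> count=0 queue=[] holders={T3,T4,T5,T7}
Step 17: signal(T7) -> count=1 queue=[] holders={T3,T4,T5}
Step 18: signal(T5) -> count=2 queue=[] holders={T3,T4}
Step 19: wait(T6) -> count=1 queue=[] holders={T3,T4,T6}
Final holders: {T3,T4,T6} -> T4 in holders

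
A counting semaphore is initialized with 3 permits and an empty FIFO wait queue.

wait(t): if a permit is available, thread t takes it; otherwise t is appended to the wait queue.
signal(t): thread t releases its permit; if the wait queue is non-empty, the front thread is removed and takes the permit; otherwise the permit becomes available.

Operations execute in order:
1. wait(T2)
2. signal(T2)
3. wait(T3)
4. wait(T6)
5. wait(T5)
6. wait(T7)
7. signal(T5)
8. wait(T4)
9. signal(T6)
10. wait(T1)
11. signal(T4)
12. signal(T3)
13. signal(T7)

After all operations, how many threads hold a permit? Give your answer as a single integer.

Answer: 1

Derivation:
Step 1: wait(T2) -> count=2 queue=[] holders={T2}
Step 2: signal(T2) -> count=3 queue=[] holders={none}
Step 3: wait(T3) -> count=2 queue=[] holders={T3}
Step 4: wait(T6) -> count=1 queue=[] holders={T3,T6}
Step 5: wait(T5) -> count=0 queue=[] holders={T3,T5,T6}
Step 6: wait(T7) -> count=0 queue=[T7] holders={T3,T5,T6}
Step 7: signal(T5) -> count=0 queue=[] holders={T3,T6,T7}
Step 8: wait(T4) -> count=0 queue=[T4] holders={T3,T6,T7}
Step 9: signal(T6) -> count=0 queue=[] holders={T3,T4,T7}
Step 10: wait(T1) -> count=0 queue=[T1] holders={T3,T4,T7}
Step 11: signal(T4) -> count=0 queue=[] holders={T1,T3,T7}
Step 12: signal(T3) -> count=1 queue=[] holders={T1,T7}
Step 13: signal(T7) -> count=2 queue=[] holders={T1}
Final holders: {T1} -> 1 thread(s)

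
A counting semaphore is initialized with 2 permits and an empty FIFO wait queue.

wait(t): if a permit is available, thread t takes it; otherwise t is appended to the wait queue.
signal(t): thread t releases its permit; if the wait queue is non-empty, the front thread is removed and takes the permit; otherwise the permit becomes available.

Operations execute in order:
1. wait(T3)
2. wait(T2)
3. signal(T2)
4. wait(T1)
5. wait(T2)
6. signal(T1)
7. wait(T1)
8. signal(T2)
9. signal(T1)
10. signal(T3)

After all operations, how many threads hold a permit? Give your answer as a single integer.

Answer: 0

Derivation:
Step 1: wait(T3) -> count=1 queue=[] holders={T3}
Step 2: wait(T2) -> count=0 queue=[] holders={T2,T3}
Step 3: signal(T2) -> count=1 queue=[] holders={T3}
Step 4: wait(T1) -> count=0 queue=[] holders={T1,T3}
Step 5: wait(T2) -> count=0 queue=[T2] holders={T1,T3}
Step 6: signal(T1) -> count=0 queue=[] holders={T2,T3}
Step 7: wait(T1) -> count=0 queue=[T1] holders={T2,T3}
Step 8: signal(T2) -> count=0 queue=[] holders={T1,T3}
Step 9: signal(T1) -> count=1 queue=[] holders={T3}
Step 10: signal(T3) -> count=2 queue=[] holders={none}
Final holders: {none} -> 0 thread(s)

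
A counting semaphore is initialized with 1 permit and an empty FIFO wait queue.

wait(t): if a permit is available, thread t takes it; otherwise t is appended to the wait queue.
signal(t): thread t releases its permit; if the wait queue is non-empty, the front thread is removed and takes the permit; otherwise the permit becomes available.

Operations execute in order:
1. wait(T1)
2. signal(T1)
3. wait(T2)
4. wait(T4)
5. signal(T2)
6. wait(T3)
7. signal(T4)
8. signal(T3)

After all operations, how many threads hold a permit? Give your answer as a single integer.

Answer: 0

Derivation:
Step 1: wait(T1) -> count=0 queue=[] holders={T1}
Step 2: signal(T1) -> count=1 queue=[] holders={none}
Step 3: wait(T2) -> count=0 queue=[] holders={T2}
Step 4: wait(T4) -> count=0 queue=[T4] holders={T2}
Step 5: signal(T2) -> count=0 queue=[] holders={T4}
Step 6: wait(T3) -> count=0 queue=[T3] holders={T4}
Step 7: signal(T4) -> count=0 queue=[] holders={T3}
Step 8: signal(T3) -> count=1 queue=[] holders={none}
Final holders: {none} -> 0 thread(s)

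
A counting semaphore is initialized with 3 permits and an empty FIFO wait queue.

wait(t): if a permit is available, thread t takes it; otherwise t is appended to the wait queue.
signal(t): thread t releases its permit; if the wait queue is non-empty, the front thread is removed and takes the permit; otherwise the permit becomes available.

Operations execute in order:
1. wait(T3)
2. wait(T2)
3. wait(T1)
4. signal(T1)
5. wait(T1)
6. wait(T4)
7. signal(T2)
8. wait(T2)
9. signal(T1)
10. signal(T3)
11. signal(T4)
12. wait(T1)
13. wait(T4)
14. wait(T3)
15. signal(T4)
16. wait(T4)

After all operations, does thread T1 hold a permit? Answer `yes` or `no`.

Answer: yes

Derivation:
Step 1: wait(T3) -> count=2 queue=[] holders={T3}
Step 2: wait(T2) -> count=1 queue=[] holders={T2,T3}
Step 3: wait(T1) -> count=0 queue=[] holders={T1,T2,T3}
Step 4: signal(T1) -> count=1 queue=[] holders={T2,T3}
Step 5: wait(T1) -> count=0 queue=[] holders={T1,T2,T3}
Step 6: wait(T4) -> count=0 queue=[T4] holders={T1,T2,T3}
Step 7: signal(T2) -> count=0 queue=[] holders={T1,T3,T4}
Step 8: wait(T2) -> count=0 queue=[T2] holders={T1,T3,T4}
Step 9: signal(T1) -> count=0 queue=[] holders={T2,T3,T4}
Step 10: signal(T3) -> count=1 queue=[] holders={T2,T4}
Step 11: signal(T4) -> count=2 queue=[] holders={T2}
Step 12: wait(T1) -> count=1 queue=[] holders={T1,T2}
Step 13: wait(T4) -> count=0 queue=[] holders={T1,T2,T4}
Step 14: wait(T3) -> count=0 queue=[T3] holders={T1,T2,T4}
Step 15: signal(T4) -> count=0 queue=[] holders={T1,T2,T3}
Step 16: wait(T4) -> count=0 queue=[T4] holders={T1,T2,T3}
Final holders: {T1,T2,T3} -> T1 in holders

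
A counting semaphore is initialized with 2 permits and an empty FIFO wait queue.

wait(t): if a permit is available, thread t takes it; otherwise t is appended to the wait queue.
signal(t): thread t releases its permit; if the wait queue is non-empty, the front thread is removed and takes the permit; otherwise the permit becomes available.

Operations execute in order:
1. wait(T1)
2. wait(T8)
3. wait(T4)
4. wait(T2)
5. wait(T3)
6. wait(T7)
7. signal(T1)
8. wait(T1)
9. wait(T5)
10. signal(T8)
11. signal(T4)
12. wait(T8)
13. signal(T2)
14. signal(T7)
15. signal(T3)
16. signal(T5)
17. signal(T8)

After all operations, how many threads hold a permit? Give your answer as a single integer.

Answer: 1

Derivation:
Step 1: wait(T1) -> count=1 queue=[] holders={T1}
Step 2: wait(T8) -> count=0 queue=[] holders={T1,T8}
Step 3: wait(T4) -> count=0 queue=[T4] holders={T1,T8}
Step 4: wait(T2) -> count=0 queue=[T4,T2] holders={T1,T8}
Step 5: wait(T3) -> count=0 queue=[T4,T2,T3] holders={T1,T8}
Step 6: wait(T7) -> count=0 queue=[T4,T2,T3,T7] holders={T1,T8}
Step 7: signal(T1) -> count=0 queue=[T2,T3,T7] holders={T4,T8}
Step 8: wait(T1) -> count=0 queue=[T2,T3,T7,T1] holders={T4,T8}
Step 9: wait(T5) -> count=0 queue=[T2,T3,T7,T1,T5] holders={T4,T8}
Step 10: signal(T8) -> count=0 queue=[T3,T7,T1,T5] holders={T2,T4}
Step 11: signal(T4) -> count=0 queue=[T7,T1,T5] holders={T2,T3}
Step 12: wait(T8) -> count=0 queue=[T7,T1,T5,T8] holders={T2,T3}
Step 13: signal(T2) -> count=0 queue=[T1,T5,T8] holders={T3,T7}
Step 14: signal(T7) -> count=0 queue=[T5,T8] holders={T1,T3}
Step 15: signal(T3) -> count=0 queue=[T8] holders={T1,T5}
Step 16: signal(T5) -> count=0 queue=[] holders={T1,T8}
Step 17: signal(T8) -> count=1 queue=[] holders={T1}
Final holders: {T1} -> 1 thread(s)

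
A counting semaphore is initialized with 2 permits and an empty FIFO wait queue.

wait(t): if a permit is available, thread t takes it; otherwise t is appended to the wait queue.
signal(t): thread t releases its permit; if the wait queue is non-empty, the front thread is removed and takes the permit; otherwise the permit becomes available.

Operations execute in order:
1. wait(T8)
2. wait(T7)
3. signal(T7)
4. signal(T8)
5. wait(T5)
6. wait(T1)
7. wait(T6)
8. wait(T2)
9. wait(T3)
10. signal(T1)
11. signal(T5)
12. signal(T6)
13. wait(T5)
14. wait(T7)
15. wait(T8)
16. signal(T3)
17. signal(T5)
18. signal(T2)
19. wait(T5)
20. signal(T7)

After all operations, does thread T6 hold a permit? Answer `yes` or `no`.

Step 1: wait(T8) -> count=1 queue=[] holders={T8}
Step 2: wait(T7) -> count=0 queue=[] holders={T7,T8}
Step 3: signal(T7) -> count=1 queue=[] holders={T8}
Step 4: signal(T8) -> count=2 queue=[] holders={none}
Step 5: wait(T5) -> count=1 queue=[] holders={T5}
Step 6: wait(T1) -> count=0 queue=[] holders={T1,T5}
Step 7: wait(T6) -> count=0 queue=[T6] holders={T1,T5}
Step 8: wait(T2) -> count=0 queue=[T6,T2] holders={T1,T5}
Step 9: wait(T3) -> count=0 queue=[T6,T2,T3] holders={T1,T5}
Step 10: signal(T1) -> count=0 queue=[T2,T3] holders={T5,T6}
Step 11: signal(T5) -> count=0 queue=[T3] holders={T2,T6}
Step 12: signal(T6) -> count=0 queue=[] holders={T2,T3}
Step 13: wait(T5) -> count=0 queue=[T5] holders={T2,T3}
Step 14: wait(T7) -> count=0 queue=[T5,T7] holders={T2,T3}
Step 15: wait(T8) -> count=0 queue=[T5,T7,T8] holders={T2,T3}
Step 16: signal(T3) -> count=0 queue=[T7,T8] holders={T2,T5}
Step 17: signal(T5) -> count=0 queue=[T8] holders={T2,T7}
Step 18: signal(T2) -> count=0 queue=[] holders={T7,T8}
Step 19: wait(T5) -> count=0 queue=[T5] holders={T7,T8}
Step 20: signal(T7) -> count=0 queue=[] holders={T5,T8}
Final holders: {T5,T8} -> T6 not in holders

Answer: no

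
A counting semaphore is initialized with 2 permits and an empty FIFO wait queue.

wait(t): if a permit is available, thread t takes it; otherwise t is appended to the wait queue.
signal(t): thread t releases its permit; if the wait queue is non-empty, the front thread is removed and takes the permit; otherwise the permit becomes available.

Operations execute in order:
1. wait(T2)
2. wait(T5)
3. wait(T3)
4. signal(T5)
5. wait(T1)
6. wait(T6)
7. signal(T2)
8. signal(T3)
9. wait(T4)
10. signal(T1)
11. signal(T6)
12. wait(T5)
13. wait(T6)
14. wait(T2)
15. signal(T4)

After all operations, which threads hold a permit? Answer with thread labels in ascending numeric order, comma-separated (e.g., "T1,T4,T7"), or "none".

Answer: T5,T6

Derivation:
Step 1: wait(T2) -> count=1 queue=[] holders={T2}
Step 2: wait(T5) -> count=0 queue=[] holders={T2,T5}
Step 3: wait(T3) -> count=0 queue=[T3] holders={T2,T5}
Step 4: signal(T5) -> count=0 queue=[] holders={T2,T3}
Step 5: wait(T1) -> count=0 queue=[T1] holders={T2,T3}
Step 6: wait(T6) -> count=0 queue=[T1,T6] holders={T2,T3}
Step 7: signal(T2) -> count=0 queue=[T6] holders={T1,T3}
Step 8: signal(T3) -> count=0 queue=[] holders={T1,T6}
Step 9: wait(T4) -> count=0 queue=[T4] holders={T1,T6}
Step 10: signal(T1) -> count=0 queue=[] holders={T4,T6}
Step 11: signal(T6) -> count=1 queue=[] holders={T4}
Step 12: wait(T5) -> count=0 queue=[] holders={T4,T5}
Step 13: wait(T6) -> count=0 queue=[T6] holders={T4,T5}
Step 14: wait(T2) -> count=0 queue=[T6,T2] holders={T4,T5}
Step 15: signal(T4) -> count=0 queue=[T2] holders={T5,T6}
Final holders: T5,T6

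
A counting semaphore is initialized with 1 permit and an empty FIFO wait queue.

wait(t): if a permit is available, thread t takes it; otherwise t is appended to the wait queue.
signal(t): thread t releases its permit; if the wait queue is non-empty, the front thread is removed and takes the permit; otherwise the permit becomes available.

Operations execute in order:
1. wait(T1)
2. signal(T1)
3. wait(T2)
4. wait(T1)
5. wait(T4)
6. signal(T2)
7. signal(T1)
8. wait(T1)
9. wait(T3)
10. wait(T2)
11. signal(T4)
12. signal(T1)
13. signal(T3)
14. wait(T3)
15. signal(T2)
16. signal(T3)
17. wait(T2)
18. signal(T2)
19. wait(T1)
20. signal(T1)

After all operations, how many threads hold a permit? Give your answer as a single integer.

Step 1: wait(T1) -> count=0 queue=[] holders={T1}
Step 2: signal(T1) -> count=1 queue=[] holders={none}
Step 3: wait(T2) -> count=0 queue=[] holders={T2}
Step 4: wait(T1) -> count=0 queue=[T1] holders={T2}
Step 5: wait(T4) -> count=0 queue=[T1,T4] holders={T2}
Step 6: signal(T2) -> count=0 queue=[T4] holders={T1}
Step 7: signal(T1) -> count=0 queue=[] holders={T4}
Step 8: wait(T1) -> count=0 queue=[T1] holders={T4}
Step 9: wait(T3) -> count=0 queue=[T1,T3] holders={T4}
Step 10: wait(T2) -> count=0 queue=[T1,T3,T2] holders={T4}
Step 11: signal(T4) -> count=0 queue=[T3,T2] holders={T1}
Step 12: signal(T1) -> count=0 queue=[T2] holders={T3}
Step 13: signal(T3) -> count=0 queue=[] holders={T2}
Step 14: wait(T3) -> count=0 queue=[T3] holders={T2}
Step 15: signal(T2) -> count=0 queue=[] holders={T3}
Step 16: signal(T3) -> count=1 queue=[] holders={none}
Step 17: wait(T2) -> count=0 queue=[] holders={T2}
Step 18: signal(T2) -> count=1 queue=[] holders={none}
Step 19: wait(T1) -> count=0 queue=[] holders={T1}
Step 20: signal(T1) -> count=1 queue=[] holders={none}
Final holders: {none} -> 0 thread(s)

Answer: 0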